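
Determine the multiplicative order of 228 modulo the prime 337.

336

The order of 228 must divide p − 1 = 336 = 2^4 · 3 · 7.
Divisors: 1, 2, 3, 4, 6, 7, 8, 12, 14, 16, 21, 24, 28, 42, 48, 56, 84, 112, 168, 336.
Check each in increasing order: 228^1 ≡ 228;  228^2 ≡ 86;  228^3 ≡ 62;  228^4 ≡ 319;  228^6 ≡ 137;  228^7 ≡ 232;  228^8 ≡ 324;  228^12 ≡ 234;  228^14 ≡ 241;  228^16 ≡ 169;  228^21 ≡ 307;  228^24 ≡ 162;  228^28 ≡ 117;  228^42 ≡ 226;  228^48 ≡ 295;  228^56 ≡ 209;  228^84 ≡ 189;  228^112 ≡ 208;  228^168 ≡ 336;  228^336 ≡ 1.
Smallest exponent giving 1 is 336.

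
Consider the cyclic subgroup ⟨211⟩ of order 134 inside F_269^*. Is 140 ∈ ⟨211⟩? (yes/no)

140 ∈ ⟨211⟩ iff 140^134 ≡ 1 (mod 269), since |⟨211⟩| = 134.
140^134 mod 269 = 268.
Since 268 ≠ 1, 140 does not lie in the subgroup.

no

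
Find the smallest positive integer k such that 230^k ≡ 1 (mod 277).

69

The order of 230 must divide p − 1 = 276 = 2^2 · 3 · 23.
Divisors: 1, 2, 3, 4, 6, 12, 23, 46, 69, 92, 138, 276.
Check each in increasing order: 230^1 ≡ 230;  230^2 ≡ 270;  230^3 ≡ 52;  230^4 ≡ 49;  230^6 ≡ 211;  230^12 ≡ 201;  230^23 ≡ 160;  230^46 ≡ 116;  230^69 ≡ 1.
Smallest exponent giving 1 is 69.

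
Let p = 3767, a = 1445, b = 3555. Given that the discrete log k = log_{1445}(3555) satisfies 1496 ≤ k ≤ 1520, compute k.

Compute 1445^1496 mod 3767 = 1481, then multiply by 1445 repeatedly:
  1445^1496=1481  1445^1497=389  1445^1498=822  1445^1499=1185  1445^1500=2107
  1445^1501=879  1445^1502=676  1445^1503=1167  1445^1504=2466  1445^1505=3555
Found 3555 at exponent 1505.

1505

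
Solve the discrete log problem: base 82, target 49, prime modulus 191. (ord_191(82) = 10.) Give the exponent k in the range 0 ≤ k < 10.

Successive powers of 82 modulo 191:
  82^0=1  82^1=82  82^2=39  82^3=142  82^4=184  82^5=190
  82^6=109  82^7=152  82^8=49
So 82^8 ≡ 49 (mod 191), giving k = 8.

8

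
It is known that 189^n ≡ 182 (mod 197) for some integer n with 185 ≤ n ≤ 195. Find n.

Compute 189^185 mod 197 = 122, then multiply by 189 repeatedly:
  189^185=122  189^186=9  189^187=125  189^188=182
Found 182 at exponent 188.

188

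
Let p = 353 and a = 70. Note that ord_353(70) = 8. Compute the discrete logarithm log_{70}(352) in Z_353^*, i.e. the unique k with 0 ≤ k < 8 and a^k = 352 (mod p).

4

Successive powers of 70 modulo 353:
  70^0=1  70^1=70  70^2=311  70^3=237  70^4=352
So 70^4 ≡ 352 (mod 353), giving k = 4.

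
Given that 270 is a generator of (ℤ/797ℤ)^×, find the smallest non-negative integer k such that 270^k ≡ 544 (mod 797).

Baby-step giant-step with m = ceil(sqrt(796)) = 29.
Baby table (270^j mod 797 for j=0..28):
  0:1  1:270  2:373  3:288  4:451  5:626  6:56  7:774
  8:166  9:188  10:549  11:785  12:745  13:306  14:529  15:167
  16:458  17:125  18:276  19:399  20:135  21:585  22:144  23:624
  24:313  25:28  26:387  27:83  28:94
Giant step factor: 270^(-29) ≡ 752 (mod 797).
Scan 544·752^i mod 797 for i = 0, 1, …:
  i=0: 544   i=1: 227   i=2: 146   i=3: 603
  i=4: 760   i=5: 71   i=6: 790   i=7: 315
  i=8: 171   i=9: 275     …   i=20: 629
  i=21: 387
Match at i=21, j=26: k = 21·29 + 26 = 635.

635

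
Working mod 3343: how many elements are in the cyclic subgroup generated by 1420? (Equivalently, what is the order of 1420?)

The order of 1420 must divide p − 1 = 3342 = 2 · 3 · 557.
Divisors: 1, 2, 3, 6, 557, 1114, 1671, 3342.
Check each in increasing order: 1420^1 ≡ 1420;  1420^2 ≡ 571;  1420^3 ≡ 1814;  1420^6 ≡ 1084;  1420^557 ≡ 1.
Smallest exponent giving 1 is 557.

557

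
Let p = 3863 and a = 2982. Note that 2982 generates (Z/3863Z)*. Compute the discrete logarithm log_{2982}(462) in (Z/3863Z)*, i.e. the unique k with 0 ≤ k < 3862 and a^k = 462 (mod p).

1872

Baby-step giant-step with m = ceil(sqrt(3862)) = 63.
Baby table (2982^j mod 3863 for j=0..62):
  0:1  1:2982  2:3561  3:3378  4:2355  5:3539  6:3445  7:1273
  8:2620  9:1854  10:675  11:227  12:889  13:980  14:1932  15:1491
  16:3712  17:1689  18:3109  19:3701  20:3654  21:2568  22:1310  23:927
  24:2269  25:2045  26:2376  27:490  28:966  29:2677  30:1856  31:2776
  32:3486  33:3782  34:1827  35:1284  36:655  37:2395  38:3066  39:2954
  40:1188  41:245  42:483  43:3270  44:928  45:1388  46:1743  47:1891
  48:2845  49:642  50:2259  51:3129  52:1533  53:1477  54:594  55:2054
  56:2173  57:1635  58:464  59:694  60:2803  61:2877  62:3354
Giant step factor: 2982^(-63) ≡ 2106 (mod 3863).
Scan 462·2106^i mod 3863 for i = 0, 1, …:
  i=0: 462   i=1: 3359   i=2: 901   i=3: 773
  i=4: 1615   i=5: 1750   i=6: 198   i=7: 3647
  i=8: 938   i=9: 1435     …   i=28: 1303
  i=29: 1388
Match at i=29, j=45: k = 29·63 + 45 = 1872.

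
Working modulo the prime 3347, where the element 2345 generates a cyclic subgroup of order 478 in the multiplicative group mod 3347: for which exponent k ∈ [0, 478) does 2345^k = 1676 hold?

26

Successive powers of 2345 modulo 3347:
  2345^0=1  2345^1=2345  2345^2=3251  2345^3=2476  2345^4=2522  2345^5=3288
  2345^6=2219  2345^7=2317  2345^8=1184  2345^9=1817  2345^10=134  2345^11=2959
  2345^12=524  2345^13=431  2345^14=3248  2345^15=2135  2345^16=2810  2345^17=2554
  2345^18=1347  2345^19=2494  2345^20=1221  2345^21=1560  2345^22=3276  2345^23=855
  2345^24=122  2345^25=1595  2345^26=1676
So 2345^26 ≡ 1676 (mod 3347), giving k = 26.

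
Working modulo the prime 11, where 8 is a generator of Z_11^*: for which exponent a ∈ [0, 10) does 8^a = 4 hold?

Successive powers of 8 modulo 11:
  8^0=1  8^1=8  8^2=9  8^3=6  8^4=4
So 8^4 ≡ 4 (mod 11), giving a = 4.

4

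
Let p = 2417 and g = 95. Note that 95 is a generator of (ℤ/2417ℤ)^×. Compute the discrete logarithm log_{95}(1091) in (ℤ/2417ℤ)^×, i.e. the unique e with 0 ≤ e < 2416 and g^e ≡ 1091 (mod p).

Baby-step giant-step with m = ceil(sqrt(2416)) = 50.
Baby table (95^j mod 2417 for j=0..49):
  0:1  1:95  2:1774  3:1757  4:142  5:1405  6:540  7:543
  8:828  9:1316  10:1753  11:2179  12:1560  13:763  14:2392  15:42
  16:1573  17:1998  18:1284  19:1130  20:1002  21:927  22:1053  23:938
  24:2098  25:1116  26:2089  27:261  28:625  29:1367  30:1764  31:807
  32:1738  33:754  34:1537  35:995  36:262  37:720  38:724  39:1104
  40:949  41:726  42:1294  43:2080  44:1823  45:1578  46:56  47:486
  48:247  49:1712
Giant step factor: 95^(-50) ≡ 2086 (mod 2417).
Scan 1091·2086^i mod 2417 for i = 0, 1, …:
  i=0: 1091   i=1: 1429   i=2: 733   i=3: 1494
  i=4: 971   i=5: 60   i=6: 1893   i=7: 1837
  i=8: 1037   i=9: 2384     …   i=34: 170
  i=35: 1738
Match at i=35, j=32: e = 35·50 + 32 = 1782.

1782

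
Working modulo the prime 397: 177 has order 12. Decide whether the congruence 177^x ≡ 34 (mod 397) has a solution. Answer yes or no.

⟨177⟩ has order 12; its elements mod 397 are {1, 34, 35, 63, 157, 177, 220, 240, 334, 362, 363, 396}.
34 is in this set.

yes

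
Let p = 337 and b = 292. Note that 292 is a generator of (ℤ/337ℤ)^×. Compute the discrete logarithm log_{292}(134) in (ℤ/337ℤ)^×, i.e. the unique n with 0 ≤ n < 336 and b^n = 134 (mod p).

Baby-step giant-step with m = ceil(sqrt(336)) = 19.
Baby table (292^j mod 337 for j=0..18):
  0:1  1:292  2:3  3:202  4:9  5:269  6:27  7:133
  8:81  9:62  10:243  11:186  12:55  13:221  14:165  15:326
  16:158  17:304  18:137
Giant step factor: 292^(-19) ≡ 177 (mod 337).
Scan 134·177^i mod 337 for i = 0, 1, …:
  i=0: 134   i=1: 128   i=2: 77   i=3: 149
  i=4: 87   i=5: 234   i=6: 304
Match at i=6, j=17: n = 6·19 + 17 = 131.

131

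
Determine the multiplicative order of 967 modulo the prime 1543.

The order of 967 must divide p − 1 = 1542 = 2 · 3 · 257.
Divisors: 1, 2, 3, 6, 257, 514, 771, 1542.
Check each in increasing order: 967^1 ≡ 967;  967^2 ≡ 31;  967^3 ≡ 660;  967^6 ≡ 474;  967^257 ≡ 1542;  967^514 ≡ 1.
Smallest exponent giving 1 is 514.

514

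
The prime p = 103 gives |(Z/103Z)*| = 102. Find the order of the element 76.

The order of 76 must divide p − 1 = 102 = 2 · 3 · 17.
Divisors: 1, 2, 3, 6, 17, 34, 51, 102.
Check each in increasing order: 76^1 ≡ 76;  76^2 ≡ 8;  76^3 ≡ 93;  76^6 ≡ 100;  76^17 ≡ 1.
Smallest exponent giving 1 is 17.

17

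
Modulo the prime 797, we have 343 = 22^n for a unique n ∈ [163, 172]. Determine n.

Compute 22^163 mod 797 = 279, then multiply by 22 repeatedly:
  22^163=279  22^164=559  22^165=343
Found 343 at exponent 165.

165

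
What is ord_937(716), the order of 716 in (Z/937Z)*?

The order of 716 must divide p − 1 = 936 = 2^3 · 3^2 · 13.
Divisors: 1, 2, 3, 4, 6, 8, 9, 12, 13, 18, 24, 26, 36, 39, 52, 72, 78, 104, 117, 156, 234, 312, 468, 936.
Check each in increasing order: 716^1 ≡ 716;  716^2 ≡ 117;  716^3 ≡ 379;  716^4 ≡ 571;  716^6 ≡ 280;  716^8 ≡ 902;  716^9 ≡ 239;  716^12 ≡ 629;  716^13 ≡ 604;  716^18 ≡ 901;  716^24 ≡ 227;  716^26 ≡ 323;  716^36 ≡ 359;  716^39 ≡ 196;  716^52 ≡ 322;  716^72 ≡ 512;  716^78 ≡ 936;  716^104 ≡ 614;  716^117 ≡ 741;  716^156 ≡ 1.
Smallest exponent giving 1 is 156.

156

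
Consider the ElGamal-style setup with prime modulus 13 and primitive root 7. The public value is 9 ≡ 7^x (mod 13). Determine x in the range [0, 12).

Successive powers of 7 modulo 13:
  7^0=1  7^1=7  7^2=10  7^3=5  7^4=9
So 7^4 ≡ 9 (mod 13), giving x = 4.

4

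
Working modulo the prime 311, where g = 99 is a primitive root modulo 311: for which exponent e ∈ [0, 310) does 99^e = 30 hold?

274

Baby-step giant-step with m = ceil(sqrt(310)) = 18.
Baby table (99^j mod 311 for j=0..17):
  0:1  1:99  2:160  3:290  4:98  5:61  6:130  7:119
  8:274  9:69  10:300  11:155  12:106  13:231  14:166  15:262
  16:125  17:246
Giant step factor: 99^(-18) ≡ 81 (mod 311).
Scan 30·81^i mod 311 for i = 0, 1, …:
  i=0: 30   i=1: 253   i=2: 278   i=3: 126
  i=4: 254   i=5: 48   i=6: 156   i=7: 196
  i=8: 15   i=9: 282     …   i=14: 78
  i=15: 98
Match at i=15, j=4: e = 15·18 + 4 = 274.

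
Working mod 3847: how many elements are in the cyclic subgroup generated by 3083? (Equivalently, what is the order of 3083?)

1923

The order of 3083 must divide p − 1 = 3846 = 2 · 3 · 641.
Divisors: 1, 2, 3, 6, 641, 1282, 1923, 3846.
Check each in increasing order: 3083^1 ≡ 3083;  3083^2 ≡ 2799;  3083^3 ≡ 496;  3083^6 ≡ 3655;  3083^641 ≡ 1954;  3083^1282 ≡ 1892;  3083^1923 ≡ 1.
Smallest exponent giving 1 is 1923.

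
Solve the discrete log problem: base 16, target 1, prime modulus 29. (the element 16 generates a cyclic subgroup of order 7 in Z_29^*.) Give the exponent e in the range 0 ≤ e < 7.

Successive powers of 16 modulo 29:
  16^0=1
So 16^0 ≡ 1 (mod 29), giving e = 0.

0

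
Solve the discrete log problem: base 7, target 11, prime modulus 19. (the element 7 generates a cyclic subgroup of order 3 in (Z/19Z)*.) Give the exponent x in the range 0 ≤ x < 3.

Successive powers of 7 modulo 19:
  7^0=1  7^1=7  7^2=11
So 7^2 ≡ 11 (mod 19), giving x = 2.

2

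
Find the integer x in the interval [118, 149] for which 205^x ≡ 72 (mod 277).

139

Compute 205^118 mod 277 = 210, then multiply by 205 repeatedly:
  205^118=210  205^119=115  205^120=30  205^121=56  205^122=123
  205^123=8  205^124=255  205^125=199  205^126=76  205^127=68
  205^128=90  205^129=168  205^130=92  205^131=24  205^132=211
  205^133=43  205^134=228  205^135=204  205^136=270  205^137=227
  205^138=276  205^139=72
Found 72 at exponent 139.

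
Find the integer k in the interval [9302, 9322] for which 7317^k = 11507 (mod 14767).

9315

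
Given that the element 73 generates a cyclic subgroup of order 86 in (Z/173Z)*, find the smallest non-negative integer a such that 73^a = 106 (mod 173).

60

Baby-step giant-step with m = ceil(sqrt(86)) = 10.
Baby table (73^j mod 173 for j=0..9):
  0:1  1:73  2:139  3:113  4:118  5:137  6:140  7:13
  8:84  9:77
Giant step factor: 73^(-10) ≡ 57 (mod 173).
Scan 106·57^i mod 173 for i = 0, 1, …:
  i=0: 106   i=1: 160   i=2: 124   i=3: 148
  i=4: 132   i=5: 85   i=6: 1
Match at i=6, j=0: a = 6·10 + 0 = 60.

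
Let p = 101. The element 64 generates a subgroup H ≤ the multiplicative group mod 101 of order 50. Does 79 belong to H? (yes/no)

yes

79 ∈ ⟨64⟩ iff 79^50 ≡ 1 (mod 101), since |⟨64⟩| = 50.
79^50 mod 101 = 1.
Since 1 = 1, 79 lies in the subgroup.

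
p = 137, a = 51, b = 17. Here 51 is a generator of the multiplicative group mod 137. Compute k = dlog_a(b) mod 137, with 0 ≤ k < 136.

130

Baby-step giant-step with m = ceil(sqrt(136)) = 12.
Baby table (51^j mod 137 for j=0..11):
  0:1  1:51  2:135  3:35  4:4  5:67  6:129  7:3
  8:16  9:131  10:105  11:12
Giant step factor: 51^(-12) ≡ 15 (mod 137).
Scan 17·15^i mod 137 for i = 0, 1, …:
  i=0: 17   i=1: 118   i=2: 126   i=3: 109
  i=4: 128   i=5: 2   i=6: 30   i=7: 39
  i=8: 37   i=9: 7   i=10: 105
Match at i=10, j=10: k = 10·12 + 10 = 130.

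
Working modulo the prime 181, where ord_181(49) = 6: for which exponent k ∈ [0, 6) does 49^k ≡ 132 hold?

4

Successive powers of 49 modulo 181:
  49^0=1  49^1=49  49^2=48  49^3=180  49^4=132
So 49^4 ≡ 132 (mod 181), giving k = 4.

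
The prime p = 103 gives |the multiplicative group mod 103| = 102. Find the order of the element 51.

102

The order of 51 must divide p − 1 = 102 = 2 · 3 · 17.
Divisors: 1, 2, 3, 6, 17, 34, 51, 102.
Check each in increasing order: 51^1 ≡ 51;  51^2 ≡ 26;  51^3 ≡ 90;  51^6 ≡ 66;  51^17 ≡ 57;  51^34 ≡ 56;  51^51 ≡ 102;  51^102 ≡ 1.
Smallest exponent giving 1 is 102.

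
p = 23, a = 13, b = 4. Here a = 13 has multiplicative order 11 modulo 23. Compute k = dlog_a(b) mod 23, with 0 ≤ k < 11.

5

Successive powers of 13 modulo 23:
  13^0=1  13^1=13  13^2=8  13^3=12  13^4=18  13^5=4
So 13^5 ≡ 4 (mod 23), giving k = 5.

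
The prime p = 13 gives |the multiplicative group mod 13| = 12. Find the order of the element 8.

The order of 8 must divide p − 1 = 12 = 2^2 · 3.
Divisors: 1, 2, 3, 4, 6, 12.
Check each in increasing order: 8^1 ≡ 8;  8^2 ≡ 12;  8^3 ≡ 5;  8^4 ≡ 1.
Smallest exponent giving 1 is 4.

4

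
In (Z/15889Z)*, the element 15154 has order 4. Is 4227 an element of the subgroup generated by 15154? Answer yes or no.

⟨15154⟩ has order 4; its elements mod 15889 are {1, 735, 15154, 15888}.
4227 is not in this set.

no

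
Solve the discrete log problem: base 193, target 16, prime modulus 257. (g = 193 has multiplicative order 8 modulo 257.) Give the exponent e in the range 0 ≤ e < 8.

Successive powers of 193 modulo 257:
  193^0=1  193^1=193  193^2=241  193^3=253  193^4=256  193^5=64
  193^6=16
So 193^6 ≡ 16 (mod 257), giving e = 6.

6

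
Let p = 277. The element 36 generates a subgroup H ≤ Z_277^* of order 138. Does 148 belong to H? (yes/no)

no

148 ∈ ⟨36⟩ iff 148^138 ≡ 1 (mod 277), since |⟨36⟩| = 138.
148^138 mod 277 = 276.
Since 276 ≠ 1, 148 does not lie in the subgroup.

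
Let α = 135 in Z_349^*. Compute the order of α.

87

The order of 135 must divide p − 1 = 348 = 2^2 · 3 · 29.
Divisors: 1, 2, 3, 4, 6, 12, 29, 58, 87, 116, 174, 348.
Check each in increasing order: 135^1 ≡ 135;  135^2 ≡ 77;  135^3 ≡ 274;  135^4 ≡ 345;  135^6 ≡ 41;  135^12 ≡ 285;  135^29 ≡ 122;  135^58 ≡ 226;  135^87 ≡ 1.
Smallest exponent giving 1 is 87.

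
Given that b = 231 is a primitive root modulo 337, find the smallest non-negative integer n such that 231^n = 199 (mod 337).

Baby-step giant-step with m = ceil(sqrt(336)) = 19.
Baby table (231^j mod 337 for j=0..18):
  0:1  1:231  2:115  3:279  4:82  5:70  6:331  7:299
  8:321  9:11  10:182  11:254  12:36  13:228  14:96  15:271
  16:256  17:161  18:121
Giant step factor: 231^(-19) ≡ 219 (mod 337).
Scan 199·219^i mod 337 for i = 0, 1, …:
  i=0: 199   i=1: 108   i=2: 62   i=3: 98
  i=4: 231
Match at i=4, j=1: n = 4·19 + 1 = 77.

77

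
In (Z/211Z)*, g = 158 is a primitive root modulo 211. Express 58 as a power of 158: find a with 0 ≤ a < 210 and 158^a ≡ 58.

Baby-step giant-step with m = ceil(sqrt(210)) = 15.
Baby table (158^j mod 211 for j=0..14):
  0:1  1:158  2:66  3:89  4:136  5:177  6:114  7:77
  8:139  9:18  10:101  11:133  12:125  13:127  14:21
Giant step factor: 158^(-15) ≡ 40 (mod 211).
Scan 58·40^i mod 211 for i = 0, 1, …:
  i=0: 58   i=1: 210   i=2: 171   i=3: 88
  i=4: 144   i=5: 63   i=6: 199   i=7: 153
  i=8: 1
Match at i=8, j=0: a = 8·15 + 0 = 120.

120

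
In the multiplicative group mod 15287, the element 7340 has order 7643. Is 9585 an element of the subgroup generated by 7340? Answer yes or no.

9585 ∈ ⟨7340⟩ iff 9585^7643 ≡ 1 (mod 15287), since |⟨7340⟩| = 7643.
9585^7643 mod 15287 = 15286.
Since 15286 ≠ 1, 9585 does not lie in the subgroup.

no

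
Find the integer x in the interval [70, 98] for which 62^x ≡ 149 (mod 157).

87

Compute 62^70 mod 157 = 110, then multiply by 62 repeatedly:
  62^70=110  62^71=69  62^72=39  62^73=63  62^74=138
  62^75=78  62^76=126  62^77=119  62^78=156  62^79=95
  62^80=81  62^81=155  62^82=33  62^83=5  62^84=153
  62^85=66  62^86=10  62^87=149
Found 149 at exponent 87.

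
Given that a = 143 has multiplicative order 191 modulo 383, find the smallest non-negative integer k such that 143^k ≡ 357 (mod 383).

Baby-step giant-step with m = ceil(sqrt(191)) = 14.
Baby table (143^j mod 383 for j=0..13):
  0:1  1:143  2:150  3:2  4:286  5:300  6:4  7:189
  8:217  9:8  10:378  11:51  12:16  13:373
Giant step factor: 143^(-14) ≡ 184 (mod 383).
Scan 357·184^i mod 383 for i = 0, 1, …:
  i=0: 357   i=1: 195   i=2: 261   i=3: 149
  i=4: 223   i=5: 51
Match at i=5, j=11: k = 5·14 + 11 = 81.

81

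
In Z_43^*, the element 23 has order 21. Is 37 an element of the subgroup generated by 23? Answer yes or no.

37 ∈ ⟨23⟩ iff 37^21 ≡ 1 (mod 43), since |⟨23⟩| = 21.
37^21 mod 43 = 42.
Since 42 ≠ 1, 37 does not lie in the subgroup.

no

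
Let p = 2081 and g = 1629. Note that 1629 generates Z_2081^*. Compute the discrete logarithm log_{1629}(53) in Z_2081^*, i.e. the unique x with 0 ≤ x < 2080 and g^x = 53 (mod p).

701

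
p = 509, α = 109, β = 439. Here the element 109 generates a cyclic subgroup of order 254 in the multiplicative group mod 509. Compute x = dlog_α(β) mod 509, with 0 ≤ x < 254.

34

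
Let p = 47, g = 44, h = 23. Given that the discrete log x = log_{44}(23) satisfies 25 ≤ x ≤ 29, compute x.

29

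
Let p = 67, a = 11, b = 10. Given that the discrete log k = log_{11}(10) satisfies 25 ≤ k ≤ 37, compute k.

26

Compute 11^25 mod 67 = 7, then multiply by 11 repeatedly:
  11^25=7  11^26=10
Found 10 at exponent 26.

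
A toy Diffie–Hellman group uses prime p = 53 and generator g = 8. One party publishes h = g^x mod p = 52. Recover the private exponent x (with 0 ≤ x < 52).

Baby-step giant-step with m = ceil(sqrt(52)) = 8.
Baby table (8^j mod 53 for j=0..7):
  0:1  1:8  2:11  3:35  4:15  5:14  6:6  7:48
Giant step factor: 8^(-8) ≡ 49 (mod 53).
Scan 52·49^i mod 53 for i = 0, 1, …:
  i=0: 52   i=1: 4   i=2: 37   i=3: 11
Match at i=3, j=2: x = 3·8 + 2 = 26.

26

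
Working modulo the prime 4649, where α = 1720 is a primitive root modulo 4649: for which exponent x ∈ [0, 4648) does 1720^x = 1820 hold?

Baby-step giant-step with m = ceil(sqrt(4648)) = 69.
Baby table (1720^j mod 4649 for j=0..68):
  0:1  1:1720  2:1636  3:1275  4:3321  5:3148  6:3124  7:3685
  8:1613  9:3556  10:2885  11:1717  12:1125  13:1016  14:4145  15:2483
  16:2978  17:3611  18:4505  19:3366  20:1515  21:2360  22:623  23:2290
  24:1097  25:3995  26:178  27:3975  28:2970  29:3798  30:715  31:2464
  32:2841  33:421  34:3525  35:704  36:2140  37:3441  38:343  39:4186
  40:3268  41:319  42:98  43:1196  44:2262  45:4076  46:28  47:1670
  48:3967  49:3157  50:8  51:4462  52:3790  53:902  54:3323  55:1939
  56:1747  57:1586  58:3606  59:554  60:4484  61:4438  62:4351  63:3479
  64:617  65:1268  66:579  67:994  68:3497
Giant step factor: 1720^(-69) ≡ 2363 (mod 4649).
Scan 1820·2363^i mod 4649 for i = 0, 1, …:
  i=0: 1820   i=1: 335   i=2: 1275
Match at i=2, j=3: x = 2·69 + 3 = 141.

141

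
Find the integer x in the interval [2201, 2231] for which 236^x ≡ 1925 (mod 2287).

2230

Compute 236^2201 mod 2287 = 1512, then multiply by 236 repeatedly:
  236^2201=1512  236^2202=60  236^2203=438  236^2204=453  236^2205=1706
  236^2206=104  236^2207=1674  236^2208=1700  236^2209=975  236^2210=1400
  236^2211=1072  236^2212=1422  236^2213=1690  236^2214=902  236^2215=181
  236^2216=1550  236^2217=2167  236^2218=1411  236^2219=1381  236^2220=1162
  236^2221=2079  236^2222=1226  236^2223=1174  236^2224=337  236^2225=1774
  236^2226=143  236^2227=1730  236^2228=1194  236^2229=483  236^2230=1925
Found 1925 at exponent 2230.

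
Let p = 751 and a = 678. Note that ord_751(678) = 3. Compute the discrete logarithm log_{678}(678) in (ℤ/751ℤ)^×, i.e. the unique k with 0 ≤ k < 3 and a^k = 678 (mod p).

Successive powers of 678 modulo 751:
  678^0=1  678^1=678
So 678^1 ≡ 678 (mod 751), giving k = 1.

1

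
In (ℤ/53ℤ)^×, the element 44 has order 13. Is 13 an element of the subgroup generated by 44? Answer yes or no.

yes

⟨44⟩ has order 13; its elements mod 53 are {1, 10, 13, 15, 16, 24, 28, 36, 42, 44, 46, 47, 49}.
13 is in this set.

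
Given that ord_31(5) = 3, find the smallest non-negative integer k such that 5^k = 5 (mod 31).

Successive powers of 5 modulo 31:
  5^0=1  5^1=5
So 5^1 ≡ 5 (mod 31), giving k = 1.

1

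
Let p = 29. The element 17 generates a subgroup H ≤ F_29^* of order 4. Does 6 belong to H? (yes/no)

no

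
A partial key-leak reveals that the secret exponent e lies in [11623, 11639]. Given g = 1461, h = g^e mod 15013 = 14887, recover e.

Compute 1461^11623 mod 15013 = 4110, then multiply by 1461 repeatedly:
  1461^11623=4110  1461^11624=14523  1461^11625=4734  1461^11626=10394  1461^11627=7491
  1461^11628=14887
Found 14887 at exponent 11628.

11628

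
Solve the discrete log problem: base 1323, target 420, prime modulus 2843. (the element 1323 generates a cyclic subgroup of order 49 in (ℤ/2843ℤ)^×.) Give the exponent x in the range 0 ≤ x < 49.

20

Baby-step giant-step with m = ceil(sqrt(49)) = 7.
Baby table (1323^j mod 2843 for j=0..6):
  0:1  1:1323  2:1884  3:2064  4:1392  5:2195  6:1282
Giant step factor: 1323^(-7) ≡ 2272 (mod 2843).
Scan 420·2272^i mod 2843 for i = 0, 1, …:
  i=0: 420   i=1: 1835   i=2: 1282
Match at i=2, j=6: x = 2·7 + 6 = 20.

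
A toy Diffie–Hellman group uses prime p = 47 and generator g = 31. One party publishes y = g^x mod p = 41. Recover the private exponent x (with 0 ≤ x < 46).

5

Baby-step giant-step with m = ceil(sqrt(46)) = 7.
Baby table (31^j mod 47 for j=0..6):
  0:1  1:31  2:21  3:40  4:18  5:41  6:2
Giant step factor: 31^(-7) ≡ 22 (mod 47).
Scan 41·22^i mod 47 for i = 0, 1, …:
  i=0: 41
Match at i=0, j=5: x = 0·7 + 5 = 5.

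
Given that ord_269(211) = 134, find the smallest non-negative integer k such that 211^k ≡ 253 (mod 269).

Baby-step giant-step with m = ceil(sqrt(134)) = 12.
Baby table (211^j mod 269 for j=0..11):
  0:1  1:211  2:136  3:182  4:204  5:4  6:37  7:6
  8:190  9:9  10:16  11:148
Giant step factor: 211^(-12) ≡ 213 (mod 269).
Scan 253·213^i mod 269 for i = 0, 1, …:
  i=0: 253   i=1: 89   i=2: 127   i=3: 151
  i=4: 152   i=5: 96   i=6: 4
Match at i=6, j=5: k = 6·12 + 5 = 77.

77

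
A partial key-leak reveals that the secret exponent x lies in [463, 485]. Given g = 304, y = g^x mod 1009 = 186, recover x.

471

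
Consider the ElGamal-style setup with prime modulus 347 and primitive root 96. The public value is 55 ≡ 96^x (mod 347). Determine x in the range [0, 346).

63

Baby-step giant-step with m = ceil(sqrt(346)) = 19.
Baby table (96^j mod 347 for j=0..18):
  0:1  1:96  2:194  3:233  4:160  5:92  6:157  7:151
  8:269  9:146  10:136  11:217  12:12  13:111  14:246  15:20
  16:185  17:63  18:149
Giant step factor: 96^(-19) ≡ 338 (mod 347).
Scan 55·338^i mod 347 for i = 0, 1, …:
  i=0: 55   i=1: 199   i=2: 291   i=3: 157
Match at i=3, j=6: x = 3·19 + 6 = 63.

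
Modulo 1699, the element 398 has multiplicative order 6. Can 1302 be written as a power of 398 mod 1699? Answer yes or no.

1302 ∈ ⟨398⟩ iff 1302^6 ≡ 1 (mod 1699), since |⟨398⟩| = 6.
1302^6 mod 1699 = 1.
Since 1 = 1, 1302 lies in the subgroup.

yes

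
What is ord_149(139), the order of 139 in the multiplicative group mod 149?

The order of 139 must divide p − 1 = 148 = 2^2 · 37.
Divisors: 1, 2, 4, 37, 74, 148.
Check each in increasing order: 139^1 ≡ 139;  139^2 ≡ 100;  139^4 ≡ 17;  139^37 ≡ 44;  139^74 ≡ 148;  139^148 ≡ 1.
Smallest exponent giving 1 is 148.

148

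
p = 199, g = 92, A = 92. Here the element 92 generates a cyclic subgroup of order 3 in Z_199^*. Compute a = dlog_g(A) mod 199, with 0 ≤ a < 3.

1

Successive powers of 92 modulo 199:
  92^0=1  92^1=92
So 92^1 ≡ 92 (mod 199), giving a = 1.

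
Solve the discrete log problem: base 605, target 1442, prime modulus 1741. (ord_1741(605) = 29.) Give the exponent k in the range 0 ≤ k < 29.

20

Successive powers of 605 modulo 1741:
  605^0=1  605^1=605  605^2=415  605^3=371  605^4=1607  605^5=757
  605^6=102  605^7=775  605^8=546  605^9=1281  605^10=260  605^11=610
  605^12=1699  605^13=705  605^14=1721  605^15=87  605^16=405  605^17=1285
  605^18=939  605^19=529  605^20=1442
So 605^20 ≡ 1442 (mod 1741), giving k = 20.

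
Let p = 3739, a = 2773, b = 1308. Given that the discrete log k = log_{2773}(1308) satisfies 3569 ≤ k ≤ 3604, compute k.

3578

Compute 2773^3569 mod 3739 = 2757, then multiply by 2773 repeatedly:
  2773^3569=2757  2773^3570=2645  2773^3571=2406  2773^3572=1462  2773^3573=1050
  2773^3574=2708  2773^3575=1372  2773^3576=1993  2773^3577=347  2773^3578=1308
Found 1308 at exponent 3578.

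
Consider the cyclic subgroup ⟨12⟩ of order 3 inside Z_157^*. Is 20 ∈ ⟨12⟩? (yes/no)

no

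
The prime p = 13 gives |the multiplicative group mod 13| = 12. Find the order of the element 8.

The order of 8 must divide p − 1 = 12 = 2^2 · 3.
Divisors: 1, 2, 3, 4, 6, 12.
Check each in increasing order: 8^1 ≡ 8;  8^2 ≡ 12;  8^3 ≡ 5;  8^4 ≡ 1.
Smallest exponent giving 1 is 4.

4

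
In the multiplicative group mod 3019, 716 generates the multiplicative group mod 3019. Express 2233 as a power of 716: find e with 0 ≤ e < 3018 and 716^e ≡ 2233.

Baby-step giant-step with m = ceil(sqrt(3018)) = 55.
Baby table (716^j mod 3019 for j=0..54):
  0:1  1:716  2:2445  3:2619  4:405  5:156  6:3012  7:1026
  8:999  9:2800  10:184  11:1927  12:49  13:1875  14:2064  15:1533
  16:1731  17:1606  18:2676  19:1970  20:647  21:1345  22:2978  23:834
  24:2401  25:1305  26:1509  27:2661  28:287  29:200  30:1307  31:2941
  32:1513  33:2506  34:1010  35:1619  36:2927  37:546  38:1485  39:572
  40:1987  41:743  42:644  43:2216  44:1681  45:2034  46:1186  47:837
  48:1530  49:2602  50:309  51:857  52:755  53:179  54:1366
Giant step factor: 716^(-55) ≡ 2385 (mod 3019).
Scan 2233·2385^i mod 3019 for i = 0, 1, …:
  i=0: 2233   i=1: 189   i=2: 934   i=3: 2587
  i=4: 2178   i=5: 1850   i=6: 1491   i=7: 2672
  i=8: 2630   i=9: 2087     …   i=16: 2669
  i=17: 1513
Match at i=17, j=32: e = 17·55 + 32 = 967.

967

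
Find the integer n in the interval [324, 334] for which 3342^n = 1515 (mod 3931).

330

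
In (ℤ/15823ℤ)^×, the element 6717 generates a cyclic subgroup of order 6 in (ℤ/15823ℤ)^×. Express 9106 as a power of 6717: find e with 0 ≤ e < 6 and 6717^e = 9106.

Successive powers of 6717 modulo 15823:
  6717^0=1  6717^1=6717  6717^2=6716  6717^3=15822  6717^4=9106
So 6717^4 ≡ 9106 (mod 15823), giving e = 4.

4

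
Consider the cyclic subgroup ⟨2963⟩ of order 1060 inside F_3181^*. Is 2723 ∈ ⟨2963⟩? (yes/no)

yes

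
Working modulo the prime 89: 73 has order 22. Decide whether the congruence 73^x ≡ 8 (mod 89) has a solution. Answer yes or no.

yes

⟨73⟩ has order 22; its elements mod 89 are {1, 2, 4, 8, 11, 16, 22, 25, 32, 39, 44, 45, 50, 57, 64, 67, 73, 78, 81, 85, 87, 88}.
8 is in this set.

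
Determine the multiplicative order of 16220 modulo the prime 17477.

4369

The order of 16220 must divide p − 1 = 17476 = 2^2 · 17 · 257.
Divisors: 1, 2, 4, 17, 34, 68, 257, 514, 1028, 4369, 8738, 17476.
Check each in increasing order: 16220^1 ≡ 16220;  16220^2 ≡ 7119;  16220^4 ≡ 14338;  16220^17 ≡ 11096;  16220^34 ≡ 13228;  16220^68 ≡ 260;  16220^257 ≡ 5223;  16220^514 ≡ 15609;  16220^1028 ≡ 11501;  16220^4369 ≡ 1.
Smallest exponent giving 1 is 4369.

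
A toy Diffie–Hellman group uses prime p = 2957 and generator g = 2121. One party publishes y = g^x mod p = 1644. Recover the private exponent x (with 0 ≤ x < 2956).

Baby-step giant-step with m = ceil(sqrt(2956)) = 55.
Baby table (2121^j mod 2957 for j=0..54):
  0:1  1:2121  2:1044  3:2488  4:1760  5:1226  6:1143  7:2520
  8:1621  9:2107  10:920  11:2657  12:2412  13:242  14:1721  15:1303
  16:1825  17:112  18:992  19:1605  20:698  21:1958  22:1290  23:865
  24:1325  25:1175  26:2381  27:2502  28:1884  29:1057  30:491  31:547
  32:1043  33:367  34:716  35:1695  36:2340  37:1294  38:478  39:2544
  40:2256  41:550  42:1492  43:542  44:2266  45:1061  46:104  47:1766
  48:2124  49:1493  50:2663  51:353  52:592  53:1864  54:35
Giant step factor: 2121^(-55) ≡ 2833 (mod 2957).
Scan 1644·2833^i mod 2957 for i = 0, 1, …:
  i=0: 1644   i=1: 177   i=2: 1708   i=3: 1112
  i=4: 1091   i=5: 738   i=6: 155   i=7: 1479
  i=8: 2895   i=9: 1774     …   i=50: 774
  i=51: 1605
Match at i=51, j=19: x = 51·55 + 19 = 2824.

2824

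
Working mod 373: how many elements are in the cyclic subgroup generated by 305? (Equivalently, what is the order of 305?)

186

The order of 305 must divide p − 1 = 372 = 2^2 · 3 · 31.
Divisors: 1, 2, 3, 4, 6, 12, 31, 62, 93, 124, 186, 372.
Check each in increasing order: 305^1 ≡ 305;  305^2 ≡ 148;  305^3 ≡ 7;  305^4 ≡ 270;  305^6 ≡ 49;  305^12 ≡ 163;  305^31 ≡ 285;  305^62 ≡ 284;  305^93 ≡ 372;  305^124 ≡ 88;  305^186 ≡ 1.
Smallest exponent giving 1 is 186.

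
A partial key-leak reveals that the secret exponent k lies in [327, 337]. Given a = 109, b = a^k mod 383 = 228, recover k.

328

Compute 109^327 mod 383 = 234, then multiply by 109 repeatedly:
  109^327=234  109^328=228
Found 228 at exponent 328.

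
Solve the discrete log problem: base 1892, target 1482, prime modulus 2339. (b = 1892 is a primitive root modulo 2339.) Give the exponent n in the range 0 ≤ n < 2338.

1445

Baby-step giant-step with m = ceil(sqrt(2338)) = 49.
Baby table (1892^j mod 2339 for j=0..48):
  0:1  1:1892  2:994  3:92  4:978  5:227  6:1447  7:1094
  8:2172  9:2140  10:71  11:1009  12:404  13:1854  14:1607  15:2083
  16:2160  17:487  18:2177  19:2244  20:363  21:1469  22:616  23:650
  24:1825  25:536  26:1325  27:1831  28:193  29:272  30:44  31:1383
  32:1634  33:1709  34:930  35:632  36:515  37:1356  38:2008  39:600
  40:785  41:2294  42:1403  43:2050  44:538  45:431  46:1480  47:377
  48:2228
Giant step factor: 1892^(-49) ≡ 1611 (mod 2339).
Scan 1482·1611^i mod 2339 for i = 0, 1, …:
  i=0: 1482   i=1: 1722   i=2: 88   i=3: 1428
  i=4: 1271   i=5: 956   i=6: 1054   i=7: 2219
  i=8: 817   i=9: 1669     …   i=28: 1318
  i=29: 1825
Match at i=29, j=24: n = 29·49 + 24 = 1445.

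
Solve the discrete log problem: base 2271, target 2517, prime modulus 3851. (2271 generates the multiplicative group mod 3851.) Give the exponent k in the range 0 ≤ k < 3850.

2076

Baby-step giant-step with m = ceil(sqrt(3850)) = 63.
Baby table (2271^j mod 3851 for j=0..62):
  0:1  1:2271  2:952  3:1581  4:1319  5:3222  6:262  7:1948
  8:2960  9:2165  10:2839  11:795  12:3177  13:2044  14:1469  15:1133
  16:575  17:336  18:558  19:239  20:3629  21:319  22:461  23:3310
  24:3709  25:1002  26:3452  27:2707  28:1401  29:745  30:1306  31:656
  32:3290  33:650  34:1217  35:2640  36:3284  37:2428  38:3207  39:856
  40:3072  41:2351  42:1635  43:721  44:716  45:914  46:5  47:3653
  48:909  49:203  50:2744  51:706  52:1310  53:2038  54:3247  55:3123
  56:2642  57:124  58:481  59:2518  60:3494  61:1814  62:2875
Giant step factor: 2271^(-63) ≡ 800 (mod 3851).
Scan 2517·800^i mod 3851 for i = 0, 1, …:
  i=0: 2517   i=1: 3378   i=2: 2849   i=3: 3259
  i=4: 73   i=5: 635   i=6: 3519   i=7: 119
  i=8: 2776   i=9: 2624     …   i=31: 996
  i=32: 3494
Match at i=32, j=60: k = 32·63 + 60 = 2076.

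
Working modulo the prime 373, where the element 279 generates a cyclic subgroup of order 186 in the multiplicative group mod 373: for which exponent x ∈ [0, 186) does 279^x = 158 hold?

9

Successive powers of 279 modulo 373:
  279^0=1  279^1=279  279^2=257  279^3=87  279^4=28  279^5=352
  279^6=109  279^7=198  279^8=38  279^9=158
So 279^9 ≡ 158 (mod 373), giving x = 9.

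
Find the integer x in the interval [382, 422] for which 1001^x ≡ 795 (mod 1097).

416

Compute 1001^382 mod 1097 = 184, then multiply by 1001 repeatedly:
  1001^382=184  1001^383=985  1001^384=879  1001^385=85  1001^386=616
  1001^387=102  1001^388=81  1001^389=1000  1001^390=536  1001^391=103
  1001^392=1082  1001^393=343  1001^394=1079  1001^395=631  1001^396=856
  1001^397=99  1001^398=369  1001^399=777  1001^400=4  1001^401=713
  1001^402=663  1001^403=1075  1001^404=1015  1001^405=193  1001^406=121
  1001^407=451  1001^408=584  1001^409=980  1001^410=262  1001^411=79
  1001^412=95  1001^413=753  1001^414=114  1001^415=26  1001^416=795
Found 795 at exponent 416.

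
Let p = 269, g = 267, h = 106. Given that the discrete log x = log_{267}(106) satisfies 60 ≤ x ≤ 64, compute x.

63

Compute 267^60 mod 269 = 54, then multiply by 267 repeatedly:
  267^60=54  267^61=161  267^62=216  267^63=106
Found 106 at exponent 63.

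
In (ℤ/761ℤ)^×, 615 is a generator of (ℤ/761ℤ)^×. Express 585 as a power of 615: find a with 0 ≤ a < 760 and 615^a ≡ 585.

Baby-step giant-step with m = ceil(sqrt(760)) = 28.
Baby table (615^j mod 761 for j=0..27):
  0:1  1:615  2:8  3:354  4:64  5:549  6:512  7:587
  8:291  9:130  10:45  11:279  12:360  13:710  14:597  15:353
  16:210  17:541  18:158  19:523  20:503  21:379  22:219  23:749
  24:230  25:665  26:318  27:754
Giant step factor: 615^(-28) ≡ 519 (mod 761).
Scan 585·519^i mod 761 for i = 0, 1, …:
  i=0: 585   i=1: 737   i=2: 481   i=3: 31
  i=4: 108   i=5: 499   i=6: 241   i=7: 275
  i=8: 418   i=9: 57   i=10: 665
Match at i=10, j=25: a = 10·28 + 25 = 305.

305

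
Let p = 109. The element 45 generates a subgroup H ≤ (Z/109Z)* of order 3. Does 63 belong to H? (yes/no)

⟨45⟩ has order 3; its elements mod 109 are {1, 45, 63}.
63 is in this set.

yes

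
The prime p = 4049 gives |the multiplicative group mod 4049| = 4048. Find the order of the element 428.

46

The order of 428 must divide p − 1 = 4048 = 2^4 · 11 · 23.
Divisors: 1, 2, 4, 8, 11, 16, 22, 23, 44, 46, 88, 92, 176, 184, 253, 368, 506, 1012, 2024, 4048.
Check each in increasing order: 428^1 ≡ 428;  428^2 ≡ 979;  428^4 ≡ 2877;  428^8 ≡ 973;  428^11 ≡ 817;  428^16 ≡ 3312;  428^22 ≡ 3453;  428^23 ≡ 4048;  428^44 ≡ 2953;  428^46 ≡ 1.
Smallest exponent giving 1 is 46.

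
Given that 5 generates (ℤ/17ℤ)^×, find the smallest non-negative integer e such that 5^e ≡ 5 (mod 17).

Successive powers of 5 modulo 17:
  5^0=1  5^1=5
So 5^1 ≡ 5 (mod 17), giving e = 1.

1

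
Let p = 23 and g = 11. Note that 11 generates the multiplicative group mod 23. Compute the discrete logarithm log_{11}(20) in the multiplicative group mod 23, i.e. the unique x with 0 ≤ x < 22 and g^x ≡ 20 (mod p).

Successive powers of 11 modulo 23:
  11^0=1  11^1=11  11^2=6  11^3=20
So 11^3 ≡ 20 (mod 23), giving x = 3.

3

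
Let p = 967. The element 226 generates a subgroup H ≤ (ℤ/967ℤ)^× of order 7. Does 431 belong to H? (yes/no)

431 ∈ ⟨226⟩ iff 431^7 ≡ 1 (mod 967), since |⟨226⟩| = 7.
431^7 mod 967 = 1.
Since 1 = 1, 431 lies in the subgroup.

yes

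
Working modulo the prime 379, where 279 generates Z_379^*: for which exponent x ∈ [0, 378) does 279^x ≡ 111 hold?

259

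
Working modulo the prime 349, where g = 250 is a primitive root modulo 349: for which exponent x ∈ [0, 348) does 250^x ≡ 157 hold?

Baby-step giant-step with m = ceil(sqrt(348)) = 19.
Baby table (250^j mod 349 for j=0..18):
  0:1  1:250  2:29  3:270  4:143  5:152  6:308  7:220
  8:207  9:98  10:70  11:50  12:285  13:54  14:238  15:170
  16:271  17:44  18:181
Giant step factor: 250^(-19) ≡ 317 (mod 349).
Scan 157·317^i mod 349 for i = 0, 1, …:
  i=0: 157   i=1: 211   i=2: 228   i=3: 33
  i=4: 340   i=5: 288   i=6: 207
Match at i=6, j=8: x = 6·19 + 8 = 122.

122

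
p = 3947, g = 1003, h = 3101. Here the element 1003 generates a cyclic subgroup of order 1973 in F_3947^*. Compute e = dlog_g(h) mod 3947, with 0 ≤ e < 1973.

1420

Baby-step giant-step with m = ceil(sqrt(1973)) = 45.
Baby table (1003^j mod 3947 for j=0..44):
  0:1  1:1003  2:3471  3:159  4:1597  5:3256  6:1599  7:1315
  8:647  9:1633  10:3841  11:251  12:3092  13:2881  14:439  15:2200
  16:227  17:2702  18:2464  19:570  20:3342  21:1023  22:3796  23:2480
  24:830  25:3620  26:3567  27:1719  28:3265  29:2732  30:978  31:2078
  32:218  33:1569  34:2801  35:3086  36:810  37:3295  38:1246  39:2486
  40:2901  41:764  42:574  43:3407  44:3066
Giant step factor: 1003^(-45) ≡ 1237 (mod 3947).
Scan 3101·1237^i mod 3947 for i = 0, 1, …:
  i=0: 3101   i=1: 3400   i=2: 2245   i=3: 2324
  i=4: 1372   i=5: 3901   i=6: 2303   i=7: 3024
  i=8: 2879   i=9: 1129     …   i=30: 3232
  i=31: 3620
Match at i=31, j=25: e = 31·45 + 25 = 1420.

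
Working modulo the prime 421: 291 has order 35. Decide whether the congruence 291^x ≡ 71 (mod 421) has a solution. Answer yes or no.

no

71 ∈ ⟨291⟩ iff 71^35 ≡ 1 (mod 421), since |⟨291⟩| = 35.
71^35 mod 421 = 262.
Since 262 ≠ 1, 71 does not lie in the subgroup.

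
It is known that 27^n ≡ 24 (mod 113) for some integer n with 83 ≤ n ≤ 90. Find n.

87

Compute 27^83 mod 113 = 12, then multiply by 27 repeatedly:
  27^83=12  27^84=98  27^85=47  27^86=26  27^87=24
Found 24 at exponent 87.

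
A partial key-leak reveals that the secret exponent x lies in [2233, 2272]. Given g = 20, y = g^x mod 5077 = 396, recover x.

Compute 20^2233 mod 5077 = 3467, then multiply by 20 repeatedly:
  20^2233=3467  20^2234=3339  20^2235=779  20^2236=349  20^2237=1903
  20^2238=2521  20^2239=4727  20^2240=3154  20^2241=2156  20^2242=2504
  20^2243=4387  20^2244=1431  20^2245=3235  20^2246=3776  20^2247=4442
  20^2248=2531  20^2249=4927  20^2250=2077  20^2251=924  20^2252=3249
  20^2253=4056  20^2254=4965  20^2255=2837  20^2256=893  20^2257=2629
  20^2258=1810  20^2259=661  20^2260=3066  20^2261=396
Found 396 at exponent 2261.

2261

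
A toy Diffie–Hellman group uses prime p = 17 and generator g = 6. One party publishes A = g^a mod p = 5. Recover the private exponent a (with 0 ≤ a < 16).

11

Successive powers of 6 modulo 17:
  6^0=1  6^1=6  6^2=2  6^3=12  6^4=4  6^5=7
  6^6=8  6^7=14  6^8=16  6^9=11  6^10=15  6^11=5
So 6^11 ≡ 5 (mod 17), giving a = 11.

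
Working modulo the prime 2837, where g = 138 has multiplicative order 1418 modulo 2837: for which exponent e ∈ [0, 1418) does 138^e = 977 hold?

716

Baby-step giant-step with m = ceil(sqrt(1418)) = 38.
Baby table (138^j mod 2837 for j=0..37):
  0:1  1:138  2:2022  3:1010  4:367  5:2417  6:1617  7:1860
  8:1350  9:1895  10:506  11:1740  12:1812  13:400  14:1297  15:255
  16:1146  17:2113  18:2220  19:2801  20:706  21:970  22:521  23:973
  24:935  25:1365  26:1128  27:2466  28:2705  29:1643  30:2611  31:19
  32:2622  33:1537  34:2168  35:1299  36:531  37:2353
Giant step factor: 138^(-38) ≡ 2038 (mod 2837).
Scan 977·2038^i mod 2837 for i = 0, 1, …:
  i=0: 977   i=1: 2389   i=2: 490   i=3: 2833
  i=4: 359   i=5: 2533   i=6: 1751   i=7: 2429
  i=8: 2574   i=9: 199     …   i=17: 2223
  i=18: 2622
Match at i=18, j=32: e = 18·38 + 32 = 716.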